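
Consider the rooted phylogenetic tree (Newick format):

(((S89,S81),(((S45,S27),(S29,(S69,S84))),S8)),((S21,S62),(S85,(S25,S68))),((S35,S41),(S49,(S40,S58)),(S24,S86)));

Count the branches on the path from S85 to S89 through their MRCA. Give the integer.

The MRCA of S85 and S89 is the root of the tree.
From S85 up to that node: 3 branches. From S89 up to the same node: 3 branches. Total: 3 + 3 = 6.

6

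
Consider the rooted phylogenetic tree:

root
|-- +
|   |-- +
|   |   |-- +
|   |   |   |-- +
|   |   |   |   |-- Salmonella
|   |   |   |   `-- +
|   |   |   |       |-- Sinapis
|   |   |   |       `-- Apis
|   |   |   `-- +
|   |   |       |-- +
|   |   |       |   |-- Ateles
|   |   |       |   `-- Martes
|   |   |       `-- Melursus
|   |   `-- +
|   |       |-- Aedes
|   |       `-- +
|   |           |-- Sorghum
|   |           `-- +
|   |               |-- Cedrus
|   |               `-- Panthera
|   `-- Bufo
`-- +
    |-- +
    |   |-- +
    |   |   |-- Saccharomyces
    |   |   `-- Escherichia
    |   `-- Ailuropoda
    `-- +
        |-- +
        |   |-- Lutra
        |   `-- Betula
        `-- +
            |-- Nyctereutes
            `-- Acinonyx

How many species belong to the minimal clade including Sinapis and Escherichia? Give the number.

18

The MRCA of Sinapis and Escherichia is the root, so the clade is the entire tree.
That clade contains 18 terminal taxa: Acinonyx, Aedes, Ailuropoda, Apis, Ateles, Betula, Bufo, Cedrus, Escherichia, Lutra, Martes, Melursus, Nyctereutes, Panthera, Saccharomyces, Salmonella, Sinapis, Sorghum.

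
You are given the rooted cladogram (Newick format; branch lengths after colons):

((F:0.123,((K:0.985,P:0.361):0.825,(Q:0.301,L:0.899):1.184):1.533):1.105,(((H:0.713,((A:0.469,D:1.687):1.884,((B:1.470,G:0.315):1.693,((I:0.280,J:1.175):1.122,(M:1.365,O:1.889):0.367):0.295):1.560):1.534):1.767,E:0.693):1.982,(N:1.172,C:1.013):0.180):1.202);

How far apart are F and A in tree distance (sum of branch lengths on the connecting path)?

10.066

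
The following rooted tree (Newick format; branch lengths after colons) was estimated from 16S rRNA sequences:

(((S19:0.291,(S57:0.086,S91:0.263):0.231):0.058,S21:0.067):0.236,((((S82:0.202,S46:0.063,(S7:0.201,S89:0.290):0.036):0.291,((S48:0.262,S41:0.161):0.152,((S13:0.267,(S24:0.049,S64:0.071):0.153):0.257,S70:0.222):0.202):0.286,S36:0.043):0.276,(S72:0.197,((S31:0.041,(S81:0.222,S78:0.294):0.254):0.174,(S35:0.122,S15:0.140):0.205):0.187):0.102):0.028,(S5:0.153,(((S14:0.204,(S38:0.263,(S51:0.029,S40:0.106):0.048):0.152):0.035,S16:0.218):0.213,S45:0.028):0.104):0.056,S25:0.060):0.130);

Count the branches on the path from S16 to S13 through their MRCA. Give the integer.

10

The MRCA of S16 and S13 is the node subtending ((((S82,S46,(S7,S89)),((S48,S41),((S13,(S24,S64)),S70)),S36),(S72,((S31,(S81,S78)),(S35,S15)))),(S5,(((S14,(S38,(S51,S40))),S16),S45)),S25).
From S16 up to that node: 4 branches. From S13 up to the same node: 6 branches. Total: 4 + 6 = 10.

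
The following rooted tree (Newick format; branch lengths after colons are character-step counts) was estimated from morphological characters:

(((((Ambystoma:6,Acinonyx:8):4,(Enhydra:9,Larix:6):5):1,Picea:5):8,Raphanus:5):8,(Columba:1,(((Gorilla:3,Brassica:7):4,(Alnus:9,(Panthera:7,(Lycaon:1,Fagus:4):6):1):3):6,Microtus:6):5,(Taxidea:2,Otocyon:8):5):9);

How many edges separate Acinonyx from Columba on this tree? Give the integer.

The MRCA of Acinonyx and Columba is the root of the tree.
From Acinonyx up to that node: 5 branches. From Columba up to the same node: 2 branches. Total: 5 + 2 = 7.

7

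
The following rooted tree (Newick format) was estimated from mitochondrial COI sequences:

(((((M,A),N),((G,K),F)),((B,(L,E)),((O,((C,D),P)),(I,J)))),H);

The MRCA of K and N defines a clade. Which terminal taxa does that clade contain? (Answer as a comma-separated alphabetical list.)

A, F, G, K, M, N

Tracing K: it sits inside (G,K).
Tracing N: it sits inside ((M,A),N).
The smallest clade enclosing both is (((M,A),N),((G,K),F)); the answer is its 6 terminal taxa in alphabetical order.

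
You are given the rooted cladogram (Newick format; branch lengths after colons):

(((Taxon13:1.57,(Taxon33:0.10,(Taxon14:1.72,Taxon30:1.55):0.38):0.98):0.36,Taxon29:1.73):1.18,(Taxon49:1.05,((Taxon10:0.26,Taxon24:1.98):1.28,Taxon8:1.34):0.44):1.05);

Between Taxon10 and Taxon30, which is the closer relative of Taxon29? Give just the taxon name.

Taxon30

The MRCA of Taxon29 and Taxon30 subtends ((Taxon13,(Taxon33,(Taxon14,Taxon30))),Taxon29) (5 taxa).
The MRCA of Taxon29 and Taxon10 is the root, subtending the entire tree (9 taxa).
The first is nested inside the second, so Taxon29 shares a more recent common ancestor with Taxon30.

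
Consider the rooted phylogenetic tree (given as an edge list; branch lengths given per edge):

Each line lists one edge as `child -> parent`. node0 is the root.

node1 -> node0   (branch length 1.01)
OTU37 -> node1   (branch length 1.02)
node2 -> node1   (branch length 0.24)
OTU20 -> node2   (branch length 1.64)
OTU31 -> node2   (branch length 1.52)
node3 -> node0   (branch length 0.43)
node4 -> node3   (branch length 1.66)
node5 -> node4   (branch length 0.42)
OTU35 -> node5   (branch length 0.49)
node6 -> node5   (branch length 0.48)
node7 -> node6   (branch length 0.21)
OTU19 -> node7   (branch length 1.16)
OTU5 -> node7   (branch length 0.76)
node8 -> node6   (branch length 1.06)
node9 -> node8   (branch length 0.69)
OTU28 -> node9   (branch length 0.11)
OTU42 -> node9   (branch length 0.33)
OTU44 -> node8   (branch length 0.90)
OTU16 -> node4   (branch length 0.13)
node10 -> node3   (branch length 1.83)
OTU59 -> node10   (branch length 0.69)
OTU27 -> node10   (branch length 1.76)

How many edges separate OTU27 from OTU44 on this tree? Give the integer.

7

The MRCA of OTU27 and OTU44 is the node subtending (((OTU35,((OTU19,OTU5),((OTU28,OTU42),OTU44))),OTU16),(OTU59,OTU27)).
From OTU27 up to that node: 2 branches. From OTU44 up to the same node: 5 branches. Total: 2 + 5 = 7.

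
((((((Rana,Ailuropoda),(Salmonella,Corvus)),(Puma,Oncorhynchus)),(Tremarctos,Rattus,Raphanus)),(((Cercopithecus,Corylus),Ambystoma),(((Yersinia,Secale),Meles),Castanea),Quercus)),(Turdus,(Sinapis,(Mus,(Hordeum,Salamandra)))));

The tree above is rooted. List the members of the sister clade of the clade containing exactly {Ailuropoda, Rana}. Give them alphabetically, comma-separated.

Corvus, Salmonella

The clade containing exactly {Ailuropoda, Rana} attaches to the tree at the node subtending ((Rana,Ailuropoda),(Salmonella,Corvus)).
The other lineage descending from that same node — the sister group — is (Salmonella,Corvus); its 2 tips in alphabetical order are the answer.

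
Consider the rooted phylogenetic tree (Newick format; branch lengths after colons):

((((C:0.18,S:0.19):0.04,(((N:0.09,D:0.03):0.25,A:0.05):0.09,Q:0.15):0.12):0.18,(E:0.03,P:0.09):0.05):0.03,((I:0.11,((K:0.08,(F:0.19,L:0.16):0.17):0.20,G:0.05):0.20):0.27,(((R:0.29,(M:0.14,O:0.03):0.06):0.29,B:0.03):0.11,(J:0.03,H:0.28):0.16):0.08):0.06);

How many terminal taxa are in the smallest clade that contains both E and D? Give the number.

8

The MRCA of E and D is the node subtending (((C,S),(((N,D),A),Q)),(E,P)).
That clade contains 8 terminal taxa: A, C, D, E, N, P, Q, S.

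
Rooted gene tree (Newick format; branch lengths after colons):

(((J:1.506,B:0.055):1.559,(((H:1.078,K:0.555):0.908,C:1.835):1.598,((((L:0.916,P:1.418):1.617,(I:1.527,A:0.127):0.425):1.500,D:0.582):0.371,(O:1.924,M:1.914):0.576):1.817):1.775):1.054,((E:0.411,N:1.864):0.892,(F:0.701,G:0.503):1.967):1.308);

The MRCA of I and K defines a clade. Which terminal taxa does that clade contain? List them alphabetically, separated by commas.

Tracing I: it sits inside (I,A).
Tracing K: it sits inside (H,K).
The smallest clade enclosing both is (((H,K),C),((((L,P),(I,A)),D),(O,M))); the answer is its 10 terminal taxa in alphabetical order.

A, C, D, H, I, K, L, M, O, P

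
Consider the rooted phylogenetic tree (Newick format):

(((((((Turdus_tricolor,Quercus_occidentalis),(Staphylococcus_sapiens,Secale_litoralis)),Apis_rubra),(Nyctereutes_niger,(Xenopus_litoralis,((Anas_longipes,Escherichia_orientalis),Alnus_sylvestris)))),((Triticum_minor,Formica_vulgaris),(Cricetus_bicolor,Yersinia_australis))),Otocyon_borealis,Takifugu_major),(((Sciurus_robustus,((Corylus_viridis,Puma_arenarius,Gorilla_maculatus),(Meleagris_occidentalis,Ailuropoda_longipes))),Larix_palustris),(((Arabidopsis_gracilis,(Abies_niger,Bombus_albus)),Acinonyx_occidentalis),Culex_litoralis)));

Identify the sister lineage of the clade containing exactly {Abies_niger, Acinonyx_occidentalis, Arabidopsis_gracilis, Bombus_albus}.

The clade containing exactly {Abies_niger, Acinonyx_occidentalis, Arabidopsis_gracilis, Bombus_albus} attaches to the tree at the node subtending (((Arabidopsis_gracilis,(Abies_niger,Bombus_albus)),Acinonyx_occidentalis),Culex_litoralis).
The other lineage descending from that same node — the sister group — is the single tip Culex_litoralis.

Culex_litoralis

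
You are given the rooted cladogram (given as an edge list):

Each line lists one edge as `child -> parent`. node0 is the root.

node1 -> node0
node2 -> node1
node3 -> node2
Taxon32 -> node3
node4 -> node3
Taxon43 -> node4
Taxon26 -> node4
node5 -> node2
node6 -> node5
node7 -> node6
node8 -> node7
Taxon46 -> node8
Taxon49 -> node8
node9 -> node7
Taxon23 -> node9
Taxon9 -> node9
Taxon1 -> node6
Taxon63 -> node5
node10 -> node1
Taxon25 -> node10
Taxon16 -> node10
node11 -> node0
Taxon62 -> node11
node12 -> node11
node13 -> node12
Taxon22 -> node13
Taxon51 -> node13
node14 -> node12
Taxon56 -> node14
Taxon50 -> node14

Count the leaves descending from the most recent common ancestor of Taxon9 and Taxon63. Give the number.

6

The MRCA of Taxon9 and Taxon63 is the node subtending ((((Taxon46,Taxon49),(Taxon23,Taxon9)),Taxon1),Taxon63).
That clade contains 6 terminal taxa: Taxon1, Taxon23, Taxon46, Taxon49, Taxon63, Taxon9.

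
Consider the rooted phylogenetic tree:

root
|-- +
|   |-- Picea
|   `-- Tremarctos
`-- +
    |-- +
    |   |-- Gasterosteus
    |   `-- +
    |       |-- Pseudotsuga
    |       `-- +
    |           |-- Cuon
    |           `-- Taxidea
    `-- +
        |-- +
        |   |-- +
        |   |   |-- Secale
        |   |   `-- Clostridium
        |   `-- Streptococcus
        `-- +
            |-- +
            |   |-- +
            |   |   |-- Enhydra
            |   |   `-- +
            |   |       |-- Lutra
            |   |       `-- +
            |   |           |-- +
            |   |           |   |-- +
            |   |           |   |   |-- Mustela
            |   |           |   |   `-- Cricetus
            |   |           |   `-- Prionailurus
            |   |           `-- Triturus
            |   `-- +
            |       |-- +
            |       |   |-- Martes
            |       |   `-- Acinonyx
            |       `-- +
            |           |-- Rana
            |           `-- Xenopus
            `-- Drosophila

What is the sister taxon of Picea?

Tremarctos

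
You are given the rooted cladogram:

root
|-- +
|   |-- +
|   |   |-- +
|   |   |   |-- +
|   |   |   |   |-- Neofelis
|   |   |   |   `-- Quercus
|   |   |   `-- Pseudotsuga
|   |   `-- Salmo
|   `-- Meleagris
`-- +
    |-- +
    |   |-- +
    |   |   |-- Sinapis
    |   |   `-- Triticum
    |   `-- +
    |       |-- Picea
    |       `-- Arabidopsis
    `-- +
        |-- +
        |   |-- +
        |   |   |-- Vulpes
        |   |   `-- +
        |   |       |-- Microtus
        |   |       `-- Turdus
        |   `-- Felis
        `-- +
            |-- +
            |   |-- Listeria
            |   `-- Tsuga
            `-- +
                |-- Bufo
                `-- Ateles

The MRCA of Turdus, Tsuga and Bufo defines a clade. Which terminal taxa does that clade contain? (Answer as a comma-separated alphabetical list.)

Tracing Turdus: it sits inside (Microtus,Turdus).
Tracing Tsuga: it sits inside (Listeria,Tsuga).
Tracing Bufo: it sits inside (Bufo,Ateles).
The smallest clade enclosing all 3 is (((Vulpes,(Microtus,Turdus)),Felis),((Listeria,Tsuga),(Bufo,Ateles))); the answer is its 8 terminal taxa in alphabetical order.

Ateles, Bufo, Felis, Listeria, Microtus, Tsuga, Turdus, Vulpes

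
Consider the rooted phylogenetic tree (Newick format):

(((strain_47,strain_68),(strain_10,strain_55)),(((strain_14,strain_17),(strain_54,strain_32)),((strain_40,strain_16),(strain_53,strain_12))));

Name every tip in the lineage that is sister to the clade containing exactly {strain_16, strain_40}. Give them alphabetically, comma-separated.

The clade containing exactly {strain_16, strain_40} attaches to the tree at the node subtending ((strain_40,strain_16),(strain_53,strain_12)).
The other lineage descending from that same node — the sister group — is (strain_53,strain_12); its 2 tips in alphabetical order are the answer.

strain_12, strain_53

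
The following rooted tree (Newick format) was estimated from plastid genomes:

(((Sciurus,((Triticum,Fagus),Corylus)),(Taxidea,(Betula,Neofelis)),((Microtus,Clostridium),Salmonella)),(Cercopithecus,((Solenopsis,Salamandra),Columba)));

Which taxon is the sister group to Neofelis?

Betula

Neofelis attaches to the tree at the node subtending (Betula,Neofelis).
The other lineage descending from that same node — the sister group — is the single tip Betula.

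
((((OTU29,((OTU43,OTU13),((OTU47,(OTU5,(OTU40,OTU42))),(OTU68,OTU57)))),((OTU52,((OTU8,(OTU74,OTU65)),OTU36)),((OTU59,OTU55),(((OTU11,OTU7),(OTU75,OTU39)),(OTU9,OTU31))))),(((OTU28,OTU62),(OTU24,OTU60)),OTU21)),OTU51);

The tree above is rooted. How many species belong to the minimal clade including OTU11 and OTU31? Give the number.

The MRCA of OTU11 and OTU31 is the node subtending (((OTU11,OTU7),(OTU75,OTU39)),(OTU9,OTU31)).
That clade contains 6 terminal taxa: OTU11, OTU31, OTU39, OTU7, OTU75, OTU9.

6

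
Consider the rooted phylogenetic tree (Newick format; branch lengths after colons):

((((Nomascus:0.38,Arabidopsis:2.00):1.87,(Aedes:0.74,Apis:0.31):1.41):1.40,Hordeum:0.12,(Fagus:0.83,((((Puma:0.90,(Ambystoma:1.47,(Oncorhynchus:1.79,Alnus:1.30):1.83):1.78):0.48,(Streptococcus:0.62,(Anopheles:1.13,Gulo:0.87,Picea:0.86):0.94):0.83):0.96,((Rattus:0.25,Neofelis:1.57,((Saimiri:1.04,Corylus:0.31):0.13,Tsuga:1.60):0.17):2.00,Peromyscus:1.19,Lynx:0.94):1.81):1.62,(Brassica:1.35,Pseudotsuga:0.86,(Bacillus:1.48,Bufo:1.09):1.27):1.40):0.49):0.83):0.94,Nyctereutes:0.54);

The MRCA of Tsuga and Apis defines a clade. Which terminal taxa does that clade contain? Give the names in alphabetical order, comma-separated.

Aedes, Alnus, Ambystoma, Anopheles, Apis, Arabidopsis, Bacillus, Brassica, Bufo, Corylus, Fagus, Gulo, Hordeum, Lynx, Neofelis, Nomascus, Oncorhynchus, Peromyscus, Picea, Pseudotsuga, Puma, Rattus, Saimiri, Streptococcus, Tsuga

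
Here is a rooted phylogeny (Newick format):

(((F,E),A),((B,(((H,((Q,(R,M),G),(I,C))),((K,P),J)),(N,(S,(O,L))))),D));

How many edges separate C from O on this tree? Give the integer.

The MRCA of C and O is the node subtending (((H,((Q,(R,M),G),(I,C))),((K,P),J)),(N,(S,(O,L)))).
From C up to that node: 5 branches. From O up to the same node: 4 branches. Total: 5 + 4 = 9.

9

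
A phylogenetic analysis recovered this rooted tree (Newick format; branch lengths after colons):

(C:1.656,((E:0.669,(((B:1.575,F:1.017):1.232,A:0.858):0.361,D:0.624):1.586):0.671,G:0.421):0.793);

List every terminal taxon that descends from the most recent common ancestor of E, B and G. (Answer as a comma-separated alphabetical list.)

A, B, D, E, F, G

Tracing E: it sits inside (E,(((B,F),A),D)).
Tracing B: it sits inside (B,F).
Tracing G: it sits inside ((E,(((B,F),A),D)),G).
The smallest clade enclosing all 3 is ((E,(((B,F),A),D)),G); the answer is its 6 terminal taxa in alphabetical order.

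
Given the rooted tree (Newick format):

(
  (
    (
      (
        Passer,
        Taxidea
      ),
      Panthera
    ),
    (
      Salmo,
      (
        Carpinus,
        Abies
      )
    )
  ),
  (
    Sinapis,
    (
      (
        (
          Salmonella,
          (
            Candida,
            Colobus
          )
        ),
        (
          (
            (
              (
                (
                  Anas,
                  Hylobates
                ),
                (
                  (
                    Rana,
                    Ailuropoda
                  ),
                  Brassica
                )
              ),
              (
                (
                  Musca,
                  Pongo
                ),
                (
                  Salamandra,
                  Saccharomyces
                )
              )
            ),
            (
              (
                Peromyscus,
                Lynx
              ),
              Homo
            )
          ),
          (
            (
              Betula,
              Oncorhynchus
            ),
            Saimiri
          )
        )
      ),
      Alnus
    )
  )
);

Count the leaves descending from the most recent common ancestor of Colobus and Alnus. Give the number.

19

The MRCA of Colobus and Alnus is the node subtending (((Salmonella,(Candida,Colobus)),(((((Anas,Hylobates),((Rana,Ailuropoda),Brassica)),((Musca,Pongo),(Salamandra,Saccharomyces))),((Peromyscus,Lynx),Homo)),((Betula,Oncorhynchus),Saimiri))),Alnus).
That clade contains 19 terminal taxa: Ailuropoda, Alnus, Anas, Betula, Brassica, Candida, Colobus, Homo, Hylobates, Lynx, Musca, Oncorhynchus, Peromyscus, Pongo, Rana, Saccharomyces, Saimiri, Salamandra, Salmonella.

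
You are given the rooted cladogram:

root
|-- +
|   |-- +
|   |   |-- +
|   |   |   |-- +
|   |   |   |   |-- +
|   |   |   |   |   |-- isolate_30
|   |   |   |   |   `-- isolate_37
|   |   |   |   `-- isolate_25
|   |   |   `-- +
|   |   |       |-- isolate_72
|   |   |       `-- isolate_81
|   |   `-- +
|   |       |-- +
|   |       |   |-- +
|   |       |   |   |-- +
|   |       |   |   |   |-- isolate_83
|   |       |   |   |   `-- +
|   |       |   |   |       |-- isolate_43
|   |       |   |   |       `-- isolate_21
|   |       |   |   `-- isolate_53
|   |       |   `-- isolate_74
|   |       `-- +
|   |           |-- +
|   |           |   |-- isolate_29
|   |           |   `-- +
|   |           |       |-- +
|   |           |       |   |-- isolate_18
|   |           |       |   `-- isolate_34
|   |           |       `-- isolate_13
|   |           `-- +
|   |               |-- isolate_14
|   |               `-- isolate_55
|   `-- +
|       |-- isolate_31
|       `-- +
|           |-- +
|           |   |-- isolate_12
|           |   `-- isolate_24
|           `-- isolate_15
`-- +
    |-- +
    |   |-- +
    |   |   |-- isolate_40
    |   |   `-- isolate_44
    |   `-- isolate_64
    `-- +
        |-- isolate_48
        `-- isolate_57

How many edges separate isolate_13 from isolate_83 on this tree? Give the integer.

8

The MRCA of isolate_13 and isolate_83 is the node subtending ((((isolate_83,(isolate_43,isolate_21)),isolate_53),isolate_74),((isolate_29,((isolate_18,isolate_34),isolate_13)),(isolate_14,isolate_55))).
From isolate_13 up to that node: 4 branches. From isolate_83 up to the same node: 4 branches. Total: 4 + 4 = 8.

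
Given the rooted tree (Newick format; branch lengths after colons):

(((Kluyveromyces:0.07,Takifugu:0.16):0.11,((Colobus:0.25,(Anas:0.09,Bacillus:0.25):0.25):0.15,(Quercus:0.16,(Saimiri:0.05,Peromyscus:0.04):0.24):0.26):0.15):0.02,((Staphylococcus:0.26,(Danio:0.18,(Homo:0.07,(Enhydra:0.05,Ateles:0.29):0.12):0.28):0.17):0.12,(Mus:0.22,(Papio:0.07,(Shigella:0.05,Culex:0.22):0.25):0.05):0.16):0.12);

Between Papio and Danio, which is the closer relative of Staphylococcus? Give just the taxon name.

Danio

The MRCA of Staphylococcus and Danio subtends (Staphylococcus,(Danio,(Homo,(Enhydra,Ateles)))) (5 taxa).
The MRCA of Staphylococcus and Papio subtends ((Staphylococcus,(Danio,(Homo,(Enhydra,Ateles)))),(Mus,(Papio,(Shigella,Culex)))) (9 taxa).
The first is nested inside the second, so Staphylococcus shares a more recent common ancestor with Danio.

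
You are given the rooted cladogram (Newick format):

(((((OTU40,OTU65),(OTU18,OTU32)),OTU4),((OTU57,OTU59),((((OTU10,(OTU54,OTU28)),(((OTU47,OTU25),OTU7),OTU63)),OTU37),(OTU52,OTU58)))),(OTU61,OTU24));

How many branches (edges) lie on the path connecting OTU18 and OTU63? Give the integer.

10

The MRCA of OTU18 and OTU63 is the node subtending ((((OTU40,OTU65),(OTU18,OTU32)),OTU4),((OTU57,OTU59),((((OTU10,(OTU54,OTU28)),(((OTU47,OTU25),OTU7),OTU63)),OTU37),(OTU52,OTU58)))).
From OTU18 up to that node: 4 branches. From OTU63 up to the same node: 6 branches. Total: 4 + 6 = 10.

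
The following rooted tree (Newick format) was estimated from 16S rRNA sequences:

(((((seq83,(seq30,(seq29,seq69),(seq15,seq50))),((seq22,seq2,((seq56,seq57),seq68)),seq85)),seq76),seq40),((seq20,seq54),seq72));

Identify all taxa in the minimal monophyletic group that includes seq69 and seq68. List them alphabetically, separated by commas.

seq15, seq2, seq22, seq29, seq30, seq50, seq56, seq57, seq68, seq69, seq83, seq85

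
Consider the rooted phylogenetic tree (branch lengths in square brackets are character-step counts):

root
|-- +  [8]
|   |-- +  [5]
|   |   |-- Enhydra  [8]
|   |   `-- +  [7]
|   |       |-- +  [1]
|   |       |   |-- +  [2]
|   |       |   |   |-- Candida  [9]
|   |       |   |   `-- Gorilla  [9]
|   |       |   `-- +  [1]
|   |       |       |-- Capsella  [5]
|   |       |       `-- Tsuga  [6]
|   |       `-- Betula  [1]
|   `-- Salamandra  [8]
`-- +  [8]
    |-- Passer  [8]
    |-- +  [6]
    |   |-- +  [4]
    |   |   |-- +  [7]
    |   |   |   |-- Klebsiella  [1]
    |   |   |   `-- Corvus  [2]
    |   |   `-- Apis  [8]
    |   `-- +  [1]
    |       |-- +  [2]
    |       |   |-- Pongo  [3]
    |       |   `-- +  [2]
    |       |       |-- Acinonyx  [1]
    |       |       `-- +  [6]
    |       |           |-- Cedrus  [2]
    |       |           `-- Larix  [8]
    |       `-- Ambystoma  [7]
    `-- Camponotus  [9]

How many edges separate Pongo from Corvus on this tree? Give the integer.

6

The MRCA of Pongo and Corvus is the node subtending (((Klebsiella,Corvus),Apis),((Pongo,(Acinonyx,(Cedrus,Larix))),Ambystoma)).
From Pongo up to that node: 3 branches. From Corvus up to the same node: 3 branches. Total: 3 + 3 = 6.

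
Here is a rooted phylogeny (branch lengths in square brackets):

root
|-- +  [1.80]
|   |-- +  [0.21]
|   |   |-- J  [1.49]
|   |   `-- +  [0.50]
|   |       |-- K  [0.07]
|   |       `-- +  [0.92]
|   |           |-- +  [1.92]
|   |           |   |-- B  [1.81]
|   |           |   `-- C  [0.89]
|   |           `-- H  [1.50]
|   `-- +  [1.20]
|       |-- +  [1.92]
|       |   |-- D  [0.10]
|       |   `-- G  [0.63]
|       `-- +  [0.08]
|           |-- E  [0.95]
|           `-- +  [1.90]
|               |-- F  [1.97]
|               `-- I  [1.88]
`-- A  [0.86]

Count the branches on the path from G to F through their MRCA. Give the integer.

5

The MRCA of G and F is the node subtending ((D,G),(E,(F,I))).
From G up to that node: 2 branches. From F up to the same node: 3 branches. Total: 2 + 3 = 5.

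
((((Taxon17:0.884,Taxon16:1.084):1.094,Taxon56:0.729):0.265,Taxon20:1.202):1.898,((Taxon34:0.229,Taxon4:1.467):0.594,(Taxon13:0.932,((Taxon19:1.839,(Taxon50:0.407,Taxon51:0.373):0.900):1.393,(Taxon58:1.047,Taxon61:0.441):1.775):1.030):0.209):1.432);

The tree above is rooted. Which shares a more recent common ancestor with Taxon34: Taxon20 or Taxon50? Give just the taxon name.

Taxon50

The MRCA of Taxon34 and Taxon50 subtends ((Taxon34,Taxon4),(Taxon13,((Taxon19,(Taxon50,Taxon51)),(Taxon58,Taxon61)))) (8 taxa).
The MRCA of Taxon34 and Taxon20 is the root, subtending the entire tree (12 taxa).
The first is nested inside the second, so Taxon34 shares a more recent common ancestor with Taxon50.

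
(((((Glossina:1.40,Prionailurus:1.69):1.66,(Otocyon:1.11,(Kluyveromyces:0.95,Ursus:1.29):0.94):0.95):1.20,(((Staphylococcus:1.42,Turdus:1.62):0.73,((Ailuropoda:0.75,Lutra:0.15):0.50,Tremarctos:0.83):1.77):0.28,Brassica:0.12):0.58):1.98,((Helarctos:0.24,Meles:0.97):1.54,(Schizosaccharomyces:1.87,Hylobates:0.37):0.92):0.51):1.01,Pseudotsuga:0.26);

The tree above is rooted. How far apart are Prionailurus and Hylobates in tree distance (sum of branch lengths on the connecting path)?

The path runs Prionailurus → … → MRCA → … → Hylobates; the MRCA is the node subtending ((((Glossina,Prionailurus),(Otocyon,(Kluyveromyces,Ursus))),(((Staphylococcus,Turdus),((Ailuropoda,Lutra),Tremarctos)),Brassica)),((Helarctos,Meles),(Schizosaccharomyces,Hylobates))).
Branch lengths along that path: 1.69 + 1.66 + 1.20 + 1.98 + 0.51 + 0.92 + 0.37 = 8.33.

8.33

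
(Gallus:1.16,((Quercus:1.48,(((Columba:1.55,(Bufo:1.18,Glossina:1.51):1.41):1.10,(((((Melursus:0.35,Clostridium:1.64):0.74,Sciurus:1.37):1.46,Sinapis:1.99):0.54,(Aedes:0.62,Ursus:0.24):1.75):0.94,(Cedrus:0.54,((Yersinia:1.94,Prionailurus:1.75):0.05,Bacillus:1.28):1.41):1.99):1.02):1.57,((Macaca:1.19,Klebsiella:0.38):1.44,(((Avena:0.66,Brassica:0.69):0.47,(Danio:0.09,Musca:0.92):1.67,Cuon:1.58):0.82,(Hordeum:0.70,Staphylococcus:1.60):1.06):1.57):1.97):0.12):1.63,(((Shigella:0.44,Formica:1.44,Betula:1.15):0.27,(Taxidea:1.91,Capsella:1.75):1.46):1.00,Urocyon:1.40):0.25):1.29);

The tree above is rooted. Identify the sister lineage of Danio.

Danio attaches to the tree at the node subtending (Danio,Musca).
The other lineage descending from that same node — the sister group — is the single tip Musca.

Musca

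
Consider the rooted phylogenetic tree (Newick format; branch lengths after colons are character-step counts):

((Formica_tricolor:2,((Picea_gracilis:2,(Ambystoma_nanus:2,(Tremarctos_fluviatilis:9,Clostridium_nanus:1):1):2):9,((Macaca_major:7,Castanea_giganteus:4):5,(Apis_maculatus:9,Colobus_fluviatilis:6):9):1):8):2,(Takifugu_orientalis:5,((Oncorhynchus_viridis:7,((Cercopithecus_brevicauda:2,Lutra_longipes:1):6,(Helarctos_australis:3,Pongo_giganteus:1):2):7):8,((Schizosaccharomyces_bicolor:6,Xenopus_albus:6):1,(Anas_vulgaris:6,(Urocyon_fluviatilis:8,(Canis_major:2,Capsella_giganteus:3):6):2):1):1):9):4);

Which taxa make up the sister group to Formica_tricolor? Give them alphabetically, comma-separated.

Ambystoma_nanus, Apis_maculatus, Castanea_giganteus, Clostridium_nanus, Colobus_fluviatilis, Macaca_major, Picea_gracilis, Tremarctos_fluviatilis

Formica_tricolor attaches to the tree at the node subtending (Formica_tricolor,((Picea_gracilis,(Ambystoma_nanus,(Tremarctos_fluviatilis,Clostridium_nanus))),((Macaca_major,Castanea_giganteus),(Apis_maculatus,Colobus_fluviatilis)))).
The other lineage descending from that same node — the sister group — is ((Picea_gracilis,(Ambystoma_nanus,(Tremarctos_fluviatilis,Clostridium_nanus))),((Macaca_major,Castanea_giganteus),(Apis_maculatus,Colobus_fluviatilis))); its 8 tips in alphabetical order are the answer.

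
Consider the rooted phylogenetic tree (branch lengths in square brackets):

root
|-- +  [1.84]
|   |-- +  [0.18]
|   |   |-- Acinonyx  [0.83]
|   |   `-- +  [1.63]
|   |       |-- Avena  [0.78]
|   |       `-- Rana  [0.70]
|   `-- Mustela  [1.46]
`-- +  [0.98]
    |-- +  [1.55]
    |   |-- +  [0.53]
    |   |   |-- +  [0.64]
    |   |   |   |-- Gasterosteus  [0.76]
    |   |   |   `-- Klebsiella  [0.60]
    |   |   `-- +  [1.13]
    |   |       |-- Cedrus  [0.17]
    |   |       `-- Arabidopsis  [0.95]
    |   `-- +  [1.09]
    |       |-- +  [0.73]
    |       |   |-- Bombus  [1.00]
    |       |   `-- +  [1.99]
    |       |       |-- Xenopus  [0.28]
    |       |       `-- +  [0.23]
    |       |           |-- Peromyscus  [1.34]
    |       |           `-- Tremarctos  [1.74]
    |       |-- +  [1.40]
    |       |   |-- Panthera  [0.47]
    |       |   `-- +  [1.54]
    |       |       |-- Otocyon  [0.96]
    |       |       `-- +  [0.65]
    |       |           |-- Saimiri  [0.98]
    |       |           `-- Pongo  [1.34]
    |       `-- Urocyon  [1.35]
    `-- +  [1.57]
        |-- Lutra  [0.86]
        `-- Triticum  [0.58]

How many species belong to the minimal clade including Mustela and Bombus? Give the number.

The MRCA of Mustela and Bombus is the root, so the clade is the entire tree.
That clade contains 19 terminal taxa: Acinonyx, Arabidopsis, Avena, Bombus, Cedrus, Gasterosteus, Klebsiella, Lutra, Mustela, Otocyon, Panthera, Peromyscus, Pongo, Rana, Saimiri, Tremarctos, Triticum, Urocyon, Xenopus.

19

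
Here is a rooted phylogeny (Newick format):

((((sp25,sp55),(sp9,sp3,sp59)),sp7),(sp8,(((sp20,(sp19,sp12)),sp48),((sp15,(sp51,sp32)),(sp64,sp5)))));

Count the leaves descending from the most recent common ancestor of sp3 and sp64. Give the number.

The MRCA of sp3 and sp64 is the root, so the clade is the entire tree.
That clade contains 16 terminal taxa: sp12, sp15, sp19, sp20, sp25, sp3, sp32, sp48, sp5, sp51, sp55, sp59, sp64, sp7, sp8, sp9.

16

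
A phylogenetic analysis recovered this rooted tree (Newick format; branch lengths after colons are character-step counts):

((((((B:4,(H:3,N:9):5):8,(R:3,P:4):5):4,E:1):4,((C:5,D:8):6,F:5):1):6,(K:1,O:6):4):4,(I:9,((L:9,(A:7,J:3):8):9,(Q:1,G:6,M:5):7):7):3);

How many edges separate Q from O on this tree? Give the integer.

7

The MRCA of Q and O is the root of the tree.
From Q up to that node: 4 branches. From O up to the same node: 3 branches. Total: 4 + 3 = 7.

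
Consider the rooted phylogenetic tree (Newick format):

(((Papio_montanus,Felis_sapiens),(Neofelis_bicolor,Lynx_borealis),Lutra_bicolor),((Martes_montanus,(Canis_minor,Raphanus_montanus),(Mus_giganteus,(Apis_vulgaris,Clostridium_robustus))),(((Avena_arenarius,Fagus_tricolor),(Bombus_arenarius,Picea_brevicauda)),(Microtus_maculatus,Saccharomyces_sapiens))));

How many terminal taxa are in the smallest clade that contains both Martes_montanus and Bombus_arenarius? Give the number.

12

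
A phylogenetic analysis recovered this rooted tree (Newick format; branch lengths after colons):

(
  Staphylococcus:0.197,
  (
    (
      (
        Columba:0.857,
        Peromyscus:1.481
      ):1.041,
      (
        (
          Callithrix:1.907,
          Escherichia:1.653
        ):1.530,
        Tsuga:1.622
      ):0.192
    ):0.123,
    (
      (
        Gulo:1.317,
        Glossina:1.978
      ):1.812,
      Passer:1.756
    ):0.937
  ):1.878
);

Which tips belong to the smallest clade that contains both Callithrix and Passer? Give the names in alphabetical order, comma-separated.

Tracing Callithrix: it sits inside (Callithrix,Escherichia).
Tracing Passer: it sits inside ((Gulo,Glossina),Passer).
The smallest clade enclosing both is (((Columba,Peromyscus),((Callithrix,Escherichia),Tsuga)),((Gulo,Glossina),Passer)); the answer is its 8 terminal taxa in alphabetical order.

Callithrix, Columba, Escherichia, Glossina, Gulo, Passer, Peromyscus, Tsuga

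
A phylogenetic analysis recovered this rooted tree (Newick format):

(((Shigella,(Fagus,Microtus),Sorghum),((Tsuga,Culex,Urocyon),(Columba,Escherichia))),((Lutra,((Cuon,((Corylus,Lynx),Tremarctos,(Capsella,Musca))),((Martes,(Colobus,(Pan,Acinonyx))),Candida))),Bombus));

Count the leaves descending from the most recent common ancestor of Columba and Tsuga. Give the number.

5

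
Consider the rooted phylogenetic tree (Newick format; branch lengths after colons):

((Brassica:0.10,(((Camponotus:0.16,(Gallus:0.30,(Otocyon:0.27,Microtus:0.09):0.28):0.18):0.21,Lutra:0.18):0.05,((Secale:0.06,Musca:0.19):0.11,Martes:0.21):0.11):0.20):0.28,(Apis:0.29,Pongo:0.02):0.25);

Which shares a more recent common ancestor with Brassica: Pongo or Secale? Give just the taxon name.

Secale

The MRCA of Brassica and Secale subtends (Brassica,(((Camponotus,(Gallus,(Otocyon,Microtus))),Lutra),((Secale,Musca),Martes))) (9 taxa).
The MRCA of Brassica and Pongo is the root, subtending the entire tree (11 taxa).
The first is nested inside the second, so Brassica shares a more recent common ancestor with Secale.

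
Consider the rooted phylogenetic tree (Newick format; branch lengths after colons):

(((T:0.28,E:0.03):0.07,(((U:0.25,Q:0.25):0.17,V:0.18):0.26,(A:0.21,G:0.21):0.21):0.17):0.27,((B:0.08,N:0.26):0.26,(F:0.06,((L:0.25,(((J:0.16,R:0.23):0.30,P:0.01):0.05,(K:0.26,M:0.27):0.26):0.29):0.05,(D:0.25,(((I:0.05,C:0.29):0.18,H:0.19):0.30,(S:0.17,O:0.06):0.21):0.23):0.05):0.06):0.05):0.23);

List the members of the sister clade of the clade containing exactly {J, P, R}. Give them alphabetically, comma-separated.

K, M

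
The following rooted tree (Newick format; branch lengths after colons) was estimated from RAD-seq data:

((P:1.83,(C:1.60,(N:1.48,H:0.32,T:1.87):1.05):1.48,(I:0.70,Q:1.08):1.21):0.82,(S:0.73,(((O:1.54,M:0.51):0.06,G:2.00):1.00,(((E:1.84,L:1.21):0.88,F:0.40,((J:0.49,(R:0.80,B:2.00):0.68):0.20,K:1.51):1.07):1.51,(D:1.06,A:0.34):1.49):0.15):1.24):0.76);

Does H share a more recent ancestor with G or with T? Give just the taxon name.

T

The MRCA of H and T subtends (N,H,T) (3 taxa).
The MRCA of H and G is the root, subtending the entire tree (20 taxa).
The first is nested inside the second, so H shares a more recent common ancestor with T.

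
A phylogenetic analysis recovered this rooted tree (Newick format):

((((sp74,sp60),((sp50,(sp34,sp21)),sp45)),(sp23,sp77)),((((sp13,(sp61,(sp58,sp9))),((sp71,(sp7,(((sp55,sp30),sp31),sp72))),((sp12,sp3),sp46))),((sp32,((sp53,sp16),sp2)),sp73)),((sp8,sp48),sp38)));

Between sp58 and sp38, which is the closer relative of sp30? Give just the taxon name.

sp58

The MRCA of sp30 and sp58 subtends ((sp13,(sp61,(sp58,sp9))),((sp71,(sp7,(((sp55,sp30),sp31),sp72))),((sp12,sp3),sp46))) (13 taxa).
The MRCA of sp30 and sp38 subtends ((((sp13,(sp61,(sp58,sp9))),((sp71,(sp7,(((sp55,sp30),sp31),sp72))),((sp12,sp3),sp46))),((sp32,((sp53,sp16),sp2)),sp73)),((sp8,sp48),sp38)) (21 taxa).
The first is nested inside the second, so sp30 shares a more recent common ancestor with sp58.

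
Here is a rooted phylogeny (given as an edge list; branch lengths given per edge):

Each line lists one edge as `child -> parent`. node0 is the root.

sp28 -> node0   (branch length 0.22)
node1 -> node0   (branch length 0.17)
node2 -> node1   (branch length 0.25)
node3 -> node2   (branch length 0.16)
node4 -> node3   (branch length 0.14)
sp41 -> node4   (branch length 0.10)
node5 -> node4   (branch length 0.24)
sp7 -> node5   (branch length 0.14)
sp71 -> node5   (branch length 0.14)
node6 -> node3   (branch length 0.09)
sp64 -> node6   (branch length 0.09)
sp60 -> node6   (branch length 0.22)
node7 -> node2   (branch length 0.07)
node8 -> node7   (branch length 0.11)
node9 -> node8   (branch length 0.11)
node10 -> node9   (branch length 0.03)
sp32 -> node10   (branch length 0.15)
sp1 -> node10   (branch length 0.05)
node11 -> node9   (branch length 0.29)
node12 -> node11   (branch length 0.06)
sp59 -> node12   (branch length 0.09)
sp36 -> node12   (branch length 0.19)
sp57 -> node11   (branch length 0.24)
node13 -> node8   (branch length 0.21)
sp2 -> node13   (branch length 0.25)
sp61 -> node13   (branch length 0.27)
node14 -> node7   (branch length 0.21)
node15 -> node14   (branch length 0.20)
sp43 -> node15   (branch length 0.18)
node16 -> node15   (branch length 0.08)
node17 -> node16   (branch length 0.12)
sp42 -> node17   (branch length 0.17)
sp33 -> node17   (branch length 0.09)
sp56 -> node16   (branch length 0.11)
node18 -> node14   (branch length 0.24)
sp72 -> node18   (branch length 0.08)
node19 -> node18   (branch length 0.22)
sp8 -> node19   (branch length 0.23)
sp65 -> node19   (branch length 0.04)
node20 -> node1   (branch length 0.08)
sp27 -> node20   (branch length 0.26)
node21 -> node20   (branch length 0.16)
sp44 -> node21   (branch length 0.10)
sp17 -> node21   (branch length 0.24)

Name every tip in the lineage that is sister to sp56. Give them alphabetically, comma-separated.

sp33, sp42

sp56 attaches to the tree at the node subtending ((sp42,sp33),sp56).
The other lineage descending from that same node — the sister group — is (sp42,sp33); its 2 tips in alphabetical order are the answer.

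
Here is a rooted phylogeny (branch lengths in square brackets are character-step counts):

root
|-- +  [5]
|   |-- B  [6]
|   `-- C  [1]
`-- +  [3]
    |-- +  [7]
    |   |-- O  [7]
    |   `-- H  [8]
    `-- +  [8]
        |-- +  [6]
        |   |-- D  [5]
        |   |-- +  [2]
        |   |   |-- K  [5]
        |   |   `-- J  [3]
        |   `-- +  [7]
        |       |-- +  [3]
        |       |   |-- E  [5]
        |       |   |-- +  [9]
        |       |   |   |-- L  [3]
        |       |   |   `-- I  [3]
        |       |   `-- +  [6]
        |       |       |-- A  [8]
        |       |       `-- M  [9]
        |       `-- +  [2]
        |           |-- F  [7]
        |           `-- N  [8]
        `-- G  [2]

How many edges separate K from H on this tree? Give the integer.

6

The MRCA of K and H is the node subtending ((O,H),((D,(K,J),((E,(L,I),(A,M)),(F,N))),G)).
From K up to that node: 4 branches. From H up to the same node: 2 branches. Total: 4 + 2 = 6.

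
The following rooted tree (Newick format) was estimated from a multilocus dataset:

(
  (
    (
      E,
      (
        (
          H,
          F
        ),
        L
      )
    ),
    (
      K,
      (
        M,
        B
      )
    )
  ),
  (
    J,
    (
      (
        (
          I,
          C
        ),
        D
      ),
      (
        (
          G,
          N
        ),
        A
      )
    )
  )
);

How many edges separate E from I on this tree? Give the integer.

The MRCA of E and I is the root of the tree.
From E up to that node: 3 branches. From I up to the same node: 5 branches. Total: 3 + 5 = 8.

8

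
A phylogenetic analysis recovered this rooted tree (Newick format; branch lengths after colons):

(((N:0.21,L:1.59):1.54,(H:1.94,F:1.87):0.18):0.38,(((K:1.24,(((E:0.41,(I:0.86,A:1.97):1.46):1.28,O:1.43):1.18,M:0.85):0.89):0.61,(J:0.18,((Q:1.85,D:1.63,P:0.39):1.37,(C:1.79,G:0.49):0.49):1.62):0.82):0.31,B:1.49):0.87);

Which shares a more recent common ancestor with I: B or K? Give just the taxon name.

K

The MRCA of I and K subtends (K,(((E,(I,A)),O),M)) (6 taxa).
The MRCA of I and B subtends (((K,(((E,(I,A)),O),M)),(J,((Q,D,P),(C,G)))),B) (13 taxa).
The first is nested inside the second, so I shares a more recent common ancestor with K.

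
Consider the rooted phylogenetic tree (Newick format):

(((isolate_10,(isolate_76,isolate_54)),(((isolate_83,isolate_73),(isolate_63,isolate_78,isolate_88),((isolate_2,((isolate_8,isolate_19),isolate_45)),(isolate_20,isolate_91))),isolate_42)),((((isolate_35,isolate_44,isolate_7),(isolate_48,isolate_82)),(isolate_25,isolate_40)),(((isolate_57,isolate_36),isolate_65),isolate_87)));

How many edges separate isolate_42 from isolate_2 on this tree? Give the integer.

5

The MRCA of isolate_42 and isolate_2 is the node subtending (((isolate_83,isolate_73),(isolate_63,isolate_78,isolate_88),((isolate_2,((isolate_8,isolate_19),isolate_45)),(isolate_20,isolate_91))),isolate_42).
From isolate_42 up to that node: 1 branch. From isolate_2 up to the same node: 4 branches. Total: 1 + 4 = 5.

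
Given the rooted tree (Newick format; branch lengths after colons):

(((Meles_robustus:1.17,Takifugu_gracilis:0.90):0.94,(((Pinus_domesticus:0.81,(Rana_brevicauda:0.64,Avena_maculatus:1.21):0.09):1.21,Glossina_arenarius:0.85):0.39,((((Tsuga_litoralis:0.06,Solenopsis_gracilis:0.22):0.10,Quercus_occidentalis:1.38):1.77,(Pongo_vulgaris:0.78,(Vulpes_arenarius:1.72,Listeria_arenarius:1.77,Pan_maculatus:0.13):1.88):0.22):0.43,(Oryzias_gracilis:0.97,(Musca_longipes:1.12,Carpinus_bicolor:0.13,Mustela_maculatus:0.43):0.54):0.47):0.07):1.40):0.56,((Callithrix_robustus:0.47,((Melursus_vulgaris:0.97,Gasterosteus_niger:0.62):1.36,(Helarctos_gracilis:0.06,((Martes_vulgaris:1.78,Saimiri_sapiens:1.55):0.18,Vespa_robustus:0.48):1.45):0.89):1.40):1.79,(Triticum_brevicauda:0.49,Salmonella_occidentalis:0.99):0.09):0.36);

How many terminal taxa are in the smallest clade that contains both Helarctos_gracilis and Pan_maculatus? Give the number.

The MRCA of Helarctos_gracilis and Pan_maculatus is the root, so the clade is the entire tree.
That clade contains 26 terminal taxa: Avena_maculatus, Callithrix_robustus, Carpinus_bicolor, Gasterosteus_niger, Glossina_arenarius, Helarctos_gracilis, Listeria_arenarius, Martes_vulgaris, Meles_robustus, Melursus_vulgaris, Musca_longipes, Mustela_maculatus, Oryzias_gracilis, Pan_maculatus, Pinus_domesticus, Pongo_vulgaris, Quercus_occidentalis, Rana_brevicauda, Saimiri_sapiens, Salmonella_occidentalis, Solenopsis_gracilis, Takifugu_gracilis, Triticum_brevicauda, Tsuga_litoralis, Vespa_robustus, Vulpes_arenarius.

26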